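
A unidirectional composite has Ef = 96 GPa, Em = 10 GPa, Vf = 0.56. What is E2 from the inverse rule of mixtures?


1/E2 = Vf/Ef + (1-Vf)/Em = 0.56/96 + 0.44/10
E2 = 20.07 GPa

20.07 GPa


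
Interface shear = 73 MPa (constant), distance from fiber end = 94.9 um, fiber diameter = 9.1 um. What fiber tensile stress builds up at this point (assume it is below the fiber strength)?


Force balance: sigma_f * (pi*d^2/4) = tau * (pi*d) * x  ->  sigma_f = 4 * tau * x / d
sigma_f = 4 * 73 * 94.9 / 9.1 = 3045.1 MPa

3045.1 MPa


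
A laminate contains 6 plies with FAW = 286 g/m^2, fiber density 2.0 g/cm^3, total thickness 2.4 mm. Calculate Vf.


Vf = n * FAW / (rho_f * h * 1000) = 6 * 286 / (2.0 * 2.4 * 1000) = 0.3575

0.3575


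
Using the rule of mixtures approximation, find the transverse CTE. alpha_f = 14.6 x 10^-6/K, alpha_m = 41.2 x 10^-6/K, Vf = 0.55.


alpha_2 = alpha_f*Vf + alpha_m*(1-Vf) = 14.6*0.55 + 41.2*0.45 = 26.6 x 10^-6/K

26.6 x 10^-6/K


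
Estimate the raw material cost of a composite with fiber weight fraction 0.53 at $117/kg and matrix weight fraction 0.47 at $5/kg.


Cost = cost_f*Wf + cost_m*Wm = 117*0.53 + 5*0.47 = $64.36/kg

$64.36/kg


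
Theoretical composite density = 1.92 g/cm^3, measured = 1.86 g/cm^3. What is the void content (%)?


Void% = (rho_theo - rho_actual)/rho_theo * 100 = (1.92 - 1.86)/1.92 * 100 = 3.13%

3.13%


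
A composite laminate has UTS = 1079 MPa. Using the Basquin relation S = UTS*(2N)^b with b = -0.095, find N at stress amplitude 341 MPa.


N = 0.5 * (S/UTS)^(1/b) = 0.5 * (341/1079)^(1/-0.095) = 92244.2102 cycles

92244.2102 cycles


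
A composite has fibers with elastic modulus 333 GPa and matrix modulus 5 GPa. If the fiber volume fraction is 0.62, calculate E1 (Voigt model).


E1 = Ef*Vf + Em*(1-Vf) = 333*0.62 + 5*0.38 = 208.36 GPa

208.36 GPa


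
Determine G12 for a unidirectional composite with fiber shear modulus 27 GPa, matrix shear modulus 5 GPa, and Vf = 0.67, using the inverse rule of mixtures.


1/G12 = Vf/Gf + (1-Vf)/Gm = 0.67/27 + 0.33/5
G12 = 11.01 GPa

11.01 GPa


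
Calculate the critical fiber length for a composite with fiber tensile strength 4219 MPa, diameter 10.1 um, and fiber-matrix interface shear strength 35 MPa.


Lc = sigma_f * d / (2 * tau_i) = 4219 * 10.1 / (2 * 35) = 608.7 um

608.7 um


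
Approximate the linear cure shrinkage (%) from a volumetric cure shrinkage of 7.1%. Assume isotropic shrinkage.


Linear shrinkage ≈ vol_shrink/3 = 7.1/3 = 2.367%

2.367%


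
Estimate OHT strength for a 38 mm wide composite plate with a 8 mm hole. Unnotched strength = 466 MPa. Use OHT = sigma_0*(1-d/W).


OHT = sigma_0*(1-d/W) = 466*(1-8/38) = 367.9 MPa

367.9 MPa


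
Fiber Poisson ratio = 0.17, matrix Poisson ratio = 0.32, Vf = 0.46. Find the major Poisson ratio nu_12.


nu_12 = nu_f*Vf + nu_m*(1-Vf) = 0.17*0.46 + 0.32*0.54 = 0.251

0.251


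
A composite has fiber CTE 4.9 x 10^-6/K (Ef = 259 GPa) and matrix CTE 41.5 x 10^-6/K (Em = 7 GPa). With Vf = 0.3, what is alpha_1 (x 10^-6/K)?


E1 = Ef*Vf + Em*(1-Vf) = 82.6
alpha_1 = (alpha_f*Ef*Vf + alpha_m*Em*(1-Vf))/E1 = 7.07 x 10^-6/K

7.07 x 10^-6/K


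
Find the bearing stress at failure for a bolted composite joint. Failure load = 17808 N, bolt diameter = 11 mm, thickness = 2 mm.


sigma_br = F/(d*h) = 17808/(11*2) = 809.5 MPa

809.5 MPa


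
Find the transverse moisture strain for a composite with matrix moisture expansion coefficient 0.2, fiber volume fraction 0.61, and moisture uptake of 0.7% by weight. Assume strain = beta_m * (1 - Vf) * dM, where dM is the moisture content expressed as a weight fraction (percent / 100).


dM = 0.7/100 = 0.007
strain = beta_m * (1-Vf) * dM = 0.2 * 0.39 * 0.007 = 0.000546

0.000546


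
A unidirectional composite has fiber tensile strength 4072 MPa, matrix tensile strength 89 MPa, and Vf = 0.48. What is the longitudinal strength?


sigma_1 = sigma_f*Vf + sigma_m*(1-Vf) = 4072*0.48 + 89*0.52 = 2000.8 MPa

2000.8 MPa


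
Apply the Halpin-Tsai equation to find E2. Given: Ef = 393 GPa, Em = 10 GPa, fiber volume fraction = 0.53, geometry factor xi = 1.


eta = (Ef/Em - 1)/(Ef/Em + xi) = (39.3 - 1)/(39.3 + 1) = 0.9504
E2 = Em*(1+xi*eta*Vf)/(1-eta*Vf) = 30.3 GPa

30.3 GPa


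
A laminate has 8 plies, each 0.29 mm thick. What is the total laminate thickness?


h = n * t_ply = 8 * 0.29 = 2.32 mm

2.32 mm


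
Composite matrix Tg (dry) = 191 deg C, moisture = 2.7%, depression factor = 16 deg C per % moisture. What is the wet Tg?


Tg_wet = Tg_dry - k*moisture = 191 - 16*2.7 = 147.8 deg C

147.8 deg C


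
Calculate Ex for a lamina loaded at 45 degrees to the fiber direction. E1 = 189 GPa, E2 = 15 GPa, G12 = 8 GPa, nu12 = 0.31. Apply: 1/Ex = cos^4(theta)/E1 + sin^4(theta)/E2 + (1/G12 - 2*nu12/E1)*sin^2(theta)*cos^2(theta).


cos^4(45) = 0.25, sin^4(45) = 0.25, sin^2(45)*cos^2(45) = 0.25
1/G12 - 2*nu12/E1 = 1/8 - 2*0.31/189 = 0.12172 GPa^-1
1/Ex = 0.25/189 + 0.25/15 + 0.12172*0.25 = 0.0484193 GPa^-1
Ex = 20.65 GPa

20.65 GPa


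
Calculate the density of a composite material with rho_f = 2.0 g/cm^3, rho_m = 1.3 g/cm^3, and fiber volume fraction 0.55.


rho_c = rho_f*Vf + rho_m*(1-Vf) = 2.0*0.55 + 1.3*0.45 = 1.685 g/cm^3

1.685 g/cm^3


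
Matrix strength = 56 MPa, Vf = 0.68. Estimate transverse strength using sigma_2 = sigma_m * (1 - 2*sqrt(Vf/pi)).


factor = 1 - 2*sqrt(0.68/pi) = 0.0695
sigma_2 = 56 * 0.0695 = 3.89 MPa

3.89 MPa


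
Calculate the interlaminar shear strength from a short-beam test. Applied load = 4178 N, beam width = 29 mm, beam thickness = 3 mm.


ILSS = 3F/(4bh) = 3*4178/(4*29*3) = 36.02 MPa

36.02 MPa


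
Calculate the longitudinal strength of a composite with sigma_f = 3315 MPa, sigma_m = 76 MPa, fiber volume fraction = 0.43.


sigma_1 = sigma_f*Vf + sigma_m*(1-Vf) = 3315*0.43 + 76*0.57 = 1468.8 MPa

1468.8 MPa


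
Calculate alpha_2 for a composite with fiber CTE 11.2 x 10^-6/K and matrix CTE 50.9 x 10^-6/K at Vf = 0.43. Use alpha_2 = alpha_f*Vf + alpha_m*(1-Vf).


alpha_2 = alpha_f*Vf + alpha_m*(1-Vf) = 11.2*0.43 + 50.9*0.57 = 33.8 x 10^-6/K

33.8 x 10^-6/K


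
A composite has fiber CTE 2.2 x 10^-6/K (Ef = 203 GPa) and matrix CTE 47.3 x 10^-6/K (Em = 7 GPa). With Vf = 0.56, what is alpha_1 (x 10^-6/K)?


E1 = Ef*Vf + Em*(1-Vf) = 116.76
alpha_1 = (alpha_f*Ef*Vf + alpha_m*Em*(1-Vf))/E1 = 3.39 x 10^-6/K

3.39 x 10^-6/K


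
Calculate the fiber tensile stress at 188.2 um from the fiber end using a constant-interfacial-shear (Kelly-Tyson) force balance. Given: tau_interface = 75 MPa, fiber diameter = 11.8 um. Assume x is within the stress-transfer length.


Force balance: sigma_f * (pi*d^2/4) = tau * (pi*d) * x  ->  sigma_f = 4 * tau * x / d
sigma_f = 4 * 75 * 188.2 / 11.8 = 4784.7 MPa

4784.7 MPa


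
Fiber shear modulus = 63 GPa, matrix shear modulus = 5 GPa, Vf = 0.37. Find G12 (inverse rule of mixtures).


1/G12 = Vf/Gf + (1-Vf)/Gm = 0.37/63 + 0.63/5
G12 = 7.58 GPa

7.58 GPa


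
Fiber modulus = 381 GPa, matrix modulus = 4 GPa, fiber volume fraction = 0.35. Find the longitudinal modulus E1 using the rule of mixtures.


E1 = Ef*Vf + Em*(1-Vf) = 381*0.35 + 4*0.65 = 135.95 GPa

135.95 GPa


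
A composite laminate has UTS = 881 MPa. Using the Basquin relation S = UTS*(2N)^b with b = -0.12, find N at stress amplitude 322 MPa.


N = 0.5 * (S/UTS)^(1/b) = 0.5 * (322/881)^(1/-0.12) = 2196.0235 cycles

2196.0235 cycles


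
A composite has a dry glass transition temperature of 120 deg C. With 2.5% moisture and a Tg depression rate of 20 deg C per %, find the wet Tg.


Tg_wet = Tg_dry - k*moisture = 120 - 20*2.5 = 70.0 deg C

70.0 deg C


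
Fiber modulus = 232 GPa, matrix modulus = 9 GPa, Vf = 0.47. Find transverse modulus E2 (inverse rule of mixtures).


1/E2 = Vf/Ef + (1-Vf)/Em = 0.47/232 + 0.53/9
E2 = 16.42 GPa

16.42 GPa


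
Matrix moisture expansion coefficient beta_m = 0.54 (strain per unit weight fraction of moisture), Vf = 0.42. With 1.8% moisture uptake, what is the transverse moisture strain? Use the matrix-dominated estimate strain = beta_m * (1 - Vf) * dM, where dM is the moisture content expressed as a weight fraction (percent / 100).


dM = 1.8/100 = 0.018
strain = beta_m * (1-Vf) * dM = 0.54 * 0.58 * 0.018 = 0.0056376

0.0056376


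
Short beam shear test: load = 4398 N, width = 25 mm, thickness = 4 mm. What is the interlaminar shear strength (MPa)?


ILSS = 3F/(4bh) = 3*4398/(4*25*4) = 32.99 MPa

32.99 MPa


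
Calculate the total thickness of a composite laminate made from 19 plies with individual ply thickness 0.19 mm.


h = n * t_ply = 19 * 0.19 = 3.61 mm

3.61 mm


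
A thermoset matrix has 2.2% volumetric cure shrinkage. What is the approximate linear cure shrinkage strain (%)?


Linear shrinkage ≈ vol_shrink/3 = 2.2/3 = 0.733%

0.733%


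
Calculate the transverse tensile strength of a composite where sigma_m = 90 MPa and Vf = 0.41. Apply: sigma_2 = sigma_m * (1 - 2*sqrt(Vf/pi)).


factor = 1 - 2*sqrt(0.41/pi) = 0.2775
sigma_2 = 90 * 0.2775 = 24.97 MPa

24.97 MPa


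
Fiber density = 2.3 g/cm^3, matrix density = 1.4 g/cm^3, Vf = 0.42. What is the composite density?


rho_c = rho_f*Vf + rho_m*(1-Vf) = 2.3*0.42 + 1.4*0.58 = 1.778 g/cm^3

1.778 g/cm^3


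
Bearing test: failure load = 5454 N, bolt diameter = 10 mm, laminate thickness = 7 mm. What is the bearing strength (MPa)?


sigma_br = F/(d*h) = 5454/(10*7) = 77.9 MPa

77.9 MPa


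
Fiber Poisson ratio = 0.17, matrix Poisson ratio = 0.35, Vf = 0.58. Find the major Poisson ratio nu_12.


nu_12 = nu_f*Vf + nu_m*(1-Vf) = 0.17*0.58 + 0.35*0.42 = 0.2456

0.2456


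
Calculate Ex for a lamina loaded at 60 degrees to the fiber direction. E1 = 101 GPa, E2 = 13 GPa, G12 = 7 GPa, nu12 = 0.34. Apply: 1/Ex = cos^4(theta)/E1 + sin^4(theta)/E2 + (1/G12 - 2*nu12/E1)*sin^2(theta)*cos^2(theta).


cos^4(60) = 0.0625, sin^4(60) = 0.5625, sin^2(60)*cos^2(60) = 0.1875
1/G12 - 2*nu12/E1 = 1/7 - 2*0.34/101 = 0.136124 GPa^-1
1/Ex = 0.0625/101 + 0.5625/13 + 0.136124*0.1875 = 0.0694114 GPa^-1
Ex = 14.41 GPa

14.41 GPa


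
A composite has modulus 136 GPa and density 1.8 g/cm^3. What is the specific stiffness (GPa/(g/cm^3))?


Specific stiffness = E/rho = 136/1.8 = 75.6 GPa/(g/cm^3)

75.6 GPa/(g/cm^3)


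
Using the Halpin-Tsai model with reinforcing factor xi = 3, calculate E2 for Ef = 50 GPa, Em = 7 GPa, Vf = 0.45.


eta = (Ef/Em - 1)/(Ef/Em + xi) = (7.1429 - 1)/(7.1429 + 3) = 0.6056
E2 = Em*(1+xi*eta*Vf)/(1-eta*Vf) = 17.49 GPa

17.49 GPa


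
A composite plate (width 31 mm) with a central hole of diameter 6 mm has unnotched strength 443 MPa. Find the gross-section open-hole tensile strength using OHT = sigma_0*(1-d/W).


OHT = sigma_0*(1-d/W) = 443*(1-6/31) = 357.3 MPa

357.3 MPa


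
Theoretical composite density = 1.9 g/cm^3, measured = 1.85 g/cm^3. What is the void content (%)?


Void% = (rho_theo - rho_actual)/rho_theo * 100 = (1.9 - 1.85)/1.9 * 100 = 2.63%

2.63%


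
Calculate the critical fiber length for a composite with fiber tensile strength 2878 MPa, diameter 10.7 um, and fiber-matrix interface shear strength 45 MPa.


Lc = sigma_f * d / (2 * tau_i) = 2878 * 10.7 / (2 * 45) = 342.2 um

342.2 um


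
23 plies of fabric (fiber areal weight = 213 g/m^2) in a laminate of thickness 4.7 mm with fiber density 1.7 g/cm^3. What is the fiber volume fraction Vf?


Vf = n * FAW / (rho_f * h * 1000) = 23 * 213 / (1.7 * 4.7 * 1000) = 0.6131

0.6131


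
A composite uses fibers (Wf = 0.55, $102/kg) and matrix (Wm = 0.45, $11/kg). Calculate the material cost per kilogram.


Cost = cost_f*Wf + cost_m*Wm = 102*0.55 + 11*0.45 = $61.05/kg

$61.05/kg


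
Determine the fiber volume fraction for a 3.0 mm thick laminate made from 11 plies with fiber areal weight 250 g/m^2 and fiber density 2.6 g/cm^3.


Vf = n * FAW / (rho_f * h * 1000) = 11 * 250 / (2.6 * 3.0 * 1000) = 0.3526

0.3526


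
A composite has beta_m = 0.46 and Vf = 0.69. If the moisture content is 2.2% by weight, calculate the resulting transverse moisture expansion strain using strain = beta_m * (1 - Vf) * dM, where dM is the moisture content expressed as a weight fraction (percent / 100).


dM = 2.2/100 = 0.022
strain = beta_m * (1-Vf) * dM = 0.46 * 0.31 * 0.022 = 0.0031372

0.0031372


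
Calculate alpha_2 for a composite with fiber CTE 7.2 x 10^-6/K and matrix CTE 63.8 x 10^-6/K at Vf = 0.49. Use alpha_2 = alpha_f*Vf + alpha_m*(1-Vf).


alpha_2 = alpha_f*Vf + alpha_m*(1-Vf) = 7.2*0.49 + 63.8*0.51 = 36.1 x 10^-6/K

36.1 x 10^-6/K


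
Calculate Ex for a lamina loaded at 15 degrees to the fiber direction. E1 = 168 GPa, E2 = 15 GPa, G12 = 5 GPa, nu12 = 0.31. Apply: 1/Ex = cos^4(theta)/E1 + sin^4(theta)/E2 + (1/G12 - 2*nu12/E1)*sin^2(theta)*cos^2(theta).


cos^4(15) = 0.870513, sin^4(15) = 0.004487, sin^2(15)*cos^2(15) = 0.0625
1/G12 - 2*nu12/E1 = 1/5 - 2*0.31/168 = 0.19631 GPa^-1
1/Ex = 0.870513/168 + 0.004487/15 + 0.19631*0.0625 = 0.0177501 GPa^-1
Ex = 56.34 GPa

56.34 GPa


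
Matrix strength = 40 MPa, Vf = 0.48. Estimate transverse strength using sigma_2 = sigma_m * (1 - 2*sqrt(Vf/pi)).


factor = 1 - 2*sqrt(0.48/pi) = 0.2182
sigma_2 = 40 * 0.2182 = 8.73 MPa

8.73 MPa


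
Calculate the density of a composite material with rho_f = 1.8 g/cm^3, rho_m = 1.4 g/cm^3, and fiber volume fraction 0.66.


rho_c = rho_f*Vf + rho_m*(1-Vf) = 1.8*0.66 + 1.4*0.34 = 1.664 g/cm^3

1.664 g/cm^3


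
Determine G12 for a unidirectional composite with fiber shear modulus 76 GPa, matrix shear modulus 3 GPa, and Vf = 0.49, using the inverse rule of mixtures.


1/G12 = Vf/Gf + (1-Vf)/Gm = 0.49/76 + 0.51/3
G12 = 5.67 GPa

5.67 GPa


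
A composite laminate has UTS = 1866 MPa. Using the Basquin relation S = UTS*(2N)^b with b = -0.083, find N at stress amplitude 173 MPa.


N = 0.5 * (S/UTS)^(1/b) = 0.5 * (173/1866)^(1/-0.083) = 1.3904e+12 cycles

1.3904e+12 cycles


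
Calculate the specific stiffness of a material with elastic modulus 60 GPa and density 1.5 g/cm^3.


Specific stiffness = E/rho = 60/1.5 = 40.0 GPa/(g/cm^3)

40.0 GPa/(g/cm^3)


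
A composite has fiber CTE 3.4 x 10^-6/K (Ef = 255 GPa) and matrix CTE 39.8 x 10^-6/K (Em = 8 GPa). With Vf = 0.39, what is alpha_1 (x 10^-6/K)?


E1 = Ef*Vf + Em*(1-Vf) = 104.33
alpha_1 = (alpha_f*Ef*Vf + alpha_m*Em*(1-Vf))/E1 = 5.1 x 10^-6/K

5.1 x 10^-6/K


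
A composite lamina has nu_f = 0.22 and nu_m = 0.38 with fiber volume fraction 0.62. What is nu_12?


nu_12 = nu_f*Vf + nu_m*(1-Vf) = 0.22*0.62 + 0.38*0.38 = 0.2808

0.2808


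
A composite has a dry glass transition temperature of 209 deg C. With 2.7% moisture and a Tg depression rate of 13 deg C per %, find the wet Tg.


Tg_wet = Tg_dry - k*moisture = 209 - 13*2.7 = 173.9 deg C

173.9 deg C


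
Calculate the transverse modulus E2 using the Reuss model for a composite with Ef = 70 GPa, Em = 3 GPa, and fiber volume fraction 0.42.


1/E2 = Vf/Ef + (1-Vf)/Em = 0.42/70 + 0.58/3
E2 = 5.02 GPa

5.02 GPa


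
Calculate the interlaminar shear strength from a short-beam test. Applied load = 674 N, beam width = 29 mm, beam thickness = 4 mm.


ILSS = 3F/(4bh) = 3*674/(4*29*4) = 4.36 MPa

4.36 MPa


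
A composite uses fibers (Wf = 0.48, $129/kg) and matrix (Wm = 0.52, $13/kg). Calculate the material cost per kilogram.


Cost = cost_f*Wf + cost_m*Wm = 129*0.48 + 13*0.52 = $68.68/kg

$68.68/kg


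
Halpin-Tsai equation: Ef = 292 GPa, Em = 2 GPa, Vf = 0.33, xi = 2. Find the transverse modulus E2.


eta = (Ef/Em - 1)/(Ef/Em + xi) = (146.0 - 1)/(146.0 + 2) = 0.9797
E2 = Em*(1+xi*eta*Vf)/(1-eta*Vf) = 4.87 GPa

4.87 GPa


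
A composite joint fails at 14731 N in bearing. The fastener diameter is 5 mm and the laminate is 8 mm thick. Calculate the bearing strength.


sigma_br = F/(d*h) = 14731/(5*8) = 368.3 MPa

368.3 MPa


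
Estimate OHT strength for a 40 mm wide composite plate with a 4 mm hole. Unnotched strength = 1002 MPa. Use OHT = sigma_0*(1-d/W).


OHT = sigma_0*(1-d/W) = 1002*(1-4/40) = 901.8 MPa

901.8 MPa


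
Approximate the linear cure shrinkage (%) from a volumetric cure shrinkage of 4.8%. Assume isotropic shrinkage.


Linear shrinkage ≈ vol_shrink/3 = 4.8/3 = 1.6%

1.6%


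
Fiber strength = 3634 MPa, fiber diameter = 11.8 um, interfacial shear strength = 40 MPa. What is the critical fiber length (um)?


Lc = sigma_f * d / (2 * tau_i) = 3634 * 11.8 / (2 * 40) = 536.0 um

536.0 um


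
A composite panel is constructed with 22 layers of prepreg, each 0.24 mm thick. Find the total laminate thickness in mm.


h = n * t_ply = 22 * 0.24 = 5.28 mm

5.28 mm


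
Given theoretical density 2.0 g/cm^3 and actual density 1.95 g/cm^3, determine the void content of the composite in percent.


Void% = (rho_theo - rho_actual)/rho_theo * 100 = (2.0 - 1.95)/2.0 * 100 = 2.5%

2.5%


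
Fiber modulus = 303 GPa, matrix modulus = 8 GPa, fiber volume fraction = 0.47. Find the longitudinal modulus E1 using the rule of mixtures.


E1 = Ef*Vf + Em*(1-Vf) = 303*0.47 + 8*0.53 = 146.65 GPa

146.65 GPa


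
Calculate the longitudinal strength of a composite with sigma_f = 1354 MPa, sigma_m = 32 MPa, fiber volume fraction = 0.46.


sigma_1 = sigma_f*Vf + sigma_m*(1-Vf) = 1354*0.46 + 32*0.54 = 640.1 MPa

640.1 MPa


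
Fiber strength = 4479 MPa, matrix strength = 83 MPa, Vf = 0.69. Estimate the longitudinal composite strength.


sigma_1 = sigma_f*Vf + sigma_m*(1-Vf) = 4479*0.69 + 83*0.31 = 3116.2 MPa

3116.2 MPa


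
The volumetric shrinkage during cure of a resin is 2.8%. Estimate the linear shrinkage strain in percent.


Linear shrinkage ≈ vol_shrink/3 = 2.8/3 = 0.933%

0.933%


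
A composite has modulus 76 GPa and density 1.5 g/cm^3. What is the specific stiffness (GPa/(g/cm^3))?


Specific stiffness = E/rho = 76/1.5 = 50.7 GPa/(g/cm^3)

50.7 GPa/(g/cm^3)


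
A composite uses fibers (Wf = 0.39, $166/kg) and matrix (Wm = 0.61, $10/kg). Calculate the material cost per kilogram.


Cost = cost_f*Wf + cost_m*Wm = 166*0.39 + 10*0.61 = $70.84/kg

$70.84/kg


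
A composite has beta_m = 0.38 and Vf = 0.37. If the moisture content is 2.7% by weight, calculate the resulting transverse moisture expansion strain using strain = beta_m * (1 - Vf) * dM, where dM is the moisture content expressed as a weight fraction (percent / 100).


dM = 2.7/100 = 0.027
strain = beta_m * (1-Vf) * dM = 0.38 * 0.63 * 0.027 = 0.0064638

0.0064638


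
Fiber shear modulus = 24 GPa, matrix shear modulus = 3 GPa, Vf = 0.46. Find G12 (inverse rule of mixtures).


1/G12 = Vf/Gf + (1-Vf)/Gm = 0.46/24 + 0.54/3
G12 = 5.02 GPa

5.02 GPa


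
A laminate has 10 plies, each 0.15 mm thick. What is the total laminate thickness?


h = n * t_ply = 10 * 0.15 = 1.5 mm

1.5 mm


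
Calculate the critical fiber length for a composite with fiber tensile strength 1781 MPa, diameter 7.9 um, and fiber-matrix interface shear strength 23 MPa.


Lc = sigma_f * d / (2 * tau_i) = 1781 * 7.9 / (2 * 23) = 305.9 um

305.9 um


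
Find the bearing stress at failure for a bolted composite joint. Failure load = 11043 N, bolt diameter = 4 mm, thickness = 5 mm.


sigma_br = F/(d*h) = 11043/(4*5) = 552.2 MPa

552.2 MPa


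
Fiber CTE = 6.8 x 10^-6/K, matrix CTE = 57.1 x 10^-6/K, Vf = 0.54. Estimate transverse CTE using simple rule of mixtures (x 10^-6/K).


alpha_2 = alpha_f*Vf + alpha_m*(1-Vf) = 6.8*0.54 + 57.1*0.46 = 29.9 x 10^-6/K

29.9 x 10^-6/K


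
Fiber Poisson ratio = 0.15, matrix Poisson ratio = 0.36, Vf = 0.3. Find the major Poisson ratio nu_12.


nu_12 = nu_f*Vf + nu_m*(1-Vf) = 0.15*0.3 + 0.36*0.7 = 0.297

0.297


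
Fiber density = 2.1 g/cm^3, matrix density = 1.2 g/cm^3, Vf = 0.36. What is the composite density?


rho_c = rho_f*Vf + rho_m*(1-Vf) = 2.1*0.36 + 1.2*0.64 = 1.524 g/cm^3

1.524 g/cm^3


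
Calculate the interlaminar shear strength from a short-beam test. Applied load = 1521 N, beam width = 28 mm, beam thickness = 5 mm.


ILSS = 3F/(4bh) = 3*1521/(4*28*5) = 8.15 MPa

8.15 MPa


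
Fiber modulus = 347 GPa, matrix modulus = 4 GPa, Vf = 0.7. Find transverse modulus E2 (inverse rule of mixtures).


1/E2 = Vf/Ef + (1-Vf)/Em = 0.7/347 + 0.3/4
E2 = 12.98 GPa

12.98 GPa


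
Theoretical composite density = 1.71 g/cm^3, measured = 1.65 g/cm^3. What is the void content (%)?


Void% = (rho_theo - rho_actual)/rho_theo * 100 = (1.71 - 1.65)/1.71 * 100 = 3.51%

3.51%


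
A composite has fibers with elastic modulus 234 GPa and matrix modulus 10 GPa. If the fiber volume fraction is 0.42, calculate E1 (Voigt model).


E1 = Ef*Vf + Em*(1-Vf) = 234*0.42 + 10*0.58 = 104.08 GPa

104.08 GPa


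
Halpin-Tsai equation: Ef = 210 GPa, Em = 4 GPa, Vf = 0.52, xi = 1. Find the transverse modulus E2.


eta = (Ef/Em - 1)/(Ef/Em + xi) = (52.5 - 1)/(52.5 + 1) = 0.9626
E2 = Em*(1+xi*eta*Vf)/(1-eta*Vf) = 12.02 GPa

12.02 GPa


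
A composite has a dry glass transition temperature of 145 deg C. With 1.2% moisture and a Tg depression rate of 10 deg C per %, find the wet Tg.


Tg_wet = Tg_dry - k*moisture = 145 - 10*1.2 = 133.0 deg C

133.0 deg C


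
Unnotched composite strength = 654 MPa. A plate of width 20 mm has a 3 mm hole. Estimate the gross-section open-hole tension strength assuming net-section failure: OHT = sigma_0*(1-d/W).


OHT = sigma_0*(1-d/W) = 654*(1-3/20) = 555.9 MPa

555.9 MPa


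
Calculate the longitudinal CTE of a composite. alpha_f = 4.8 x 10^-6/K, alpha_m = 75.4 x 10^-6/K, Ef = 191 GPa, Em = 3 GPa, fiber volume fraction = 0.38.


E1 = Ef*Vf + Em*(1-Vf) = 74.44
alpha_1 = (alpha_f*Ef*Vf + alpha_m*Em*(1-Vf))/E1 = 6.56 x 10^-6/K

6.56 x 10^-6/K


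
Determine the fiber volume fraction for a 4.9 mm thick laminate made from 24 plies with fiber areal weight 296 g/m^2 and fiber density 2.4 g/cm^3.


Vf = n * FAW / (rho_f * h * 1000) = 24 * 296 / (2.4 * 4.9 * 1000) = 0.6041

0.6041


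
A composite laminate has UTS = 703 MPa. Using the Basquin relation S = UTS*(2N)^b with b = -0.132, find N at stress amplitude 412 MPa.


N = 0.5 * (S/UTS)^(1/b) = 0.5 * (412/703)^(1/-0.132) = 28.6409 cycles

28.6409 cycles


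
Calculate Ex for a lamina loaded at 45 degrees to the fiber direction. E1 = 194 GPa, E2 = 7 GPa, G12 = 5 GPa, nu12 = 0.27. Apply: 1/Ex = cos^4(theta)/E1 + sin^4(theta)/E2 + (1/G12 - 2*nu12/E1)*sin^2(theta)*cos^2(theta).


cos^4(45) = 0.25, sin^4(45) = 0.25, sin^2(45)*cos^2(45) = 0.25
1/G12 - 2*nu12/E1 = 1/5 - 2*0.27/194 = 0.197216 GPa^-1
1/Ex = 0.25/194 + 0.25/7 + 0.197216*0.25 = 0.0863071 GPa^-1
Ex = 11.59 GPa

11.59 GPa


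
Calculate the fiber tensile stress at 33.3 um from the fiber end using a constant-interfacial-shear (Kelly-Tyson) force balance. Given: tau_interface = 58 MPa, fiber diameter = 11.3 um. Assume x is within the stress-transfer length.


Force balance: sigma_f * (pi*d^2/4) = tau * (pi*d) * x  ->  sigma_f = 4 * tau * x / d
sigma_f = 4 * 58 * 33.3 / 11.3 = 683.7 MPa

683.7 MPa


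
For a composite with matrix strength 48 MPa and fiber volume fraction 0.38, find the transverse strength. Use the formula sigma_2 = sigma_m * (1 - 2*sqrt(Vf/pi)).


factor = 1 - 2*sqrt(0.38/pi) = 0.3044
sigma_2 = 48 * 0.3044 = 14.61 MPa

14.61 MPa


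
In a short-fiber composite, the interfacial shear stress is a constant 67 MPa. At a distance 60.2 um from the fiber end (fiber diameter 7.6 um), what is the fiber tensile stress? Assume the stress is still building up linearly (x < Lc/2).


Force balance: sigma_f * (pi*d^2/4) = tau * (pi*d) * x  ->  sigma_f = 4 * tau * x / d
sigma_f = 4 * 67 * 60.2 / 7.6 = 2122.8 MPa

2122.8 MPa


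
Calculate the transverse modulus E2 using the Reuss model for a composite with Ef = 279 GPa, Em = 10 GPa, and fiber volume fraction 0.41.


1/E2 = Vf/Ef + (1-Vf)/Em = 0.41/279 + 0.59/10
E2 = 16.54 GPa

16.54 GPa


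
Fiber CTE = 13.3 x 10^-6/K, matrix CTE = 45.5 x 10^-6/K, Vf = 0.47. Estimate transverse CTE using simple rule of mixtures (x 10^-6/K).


alpha_2 = alpha_f*Vf + alpha_m*(1-Vf) = 13.3*0.47 + 45.5*0.53 = 30.4 x 10^-6/K

30.4 x 10^-6/K


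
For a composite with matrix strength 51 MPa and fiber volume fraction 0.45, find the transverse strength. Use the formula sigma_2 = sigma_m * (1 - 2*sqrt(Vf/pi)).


factor = 1 - 2*sqrt(0.45/pi) = 0.2431
sigma_2 = 51 * 0.2431 = 12.4 MPa

12.4 MPa


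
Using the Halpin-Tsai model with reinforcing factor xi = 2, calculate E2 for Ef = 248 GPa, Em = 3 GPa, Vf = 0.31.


eta = (Ef/Em - 1)/(Ef/Em + xi) = (82.6667 - 1)/(82.6667 + 2) = 0.9646
E2 = Em*(1+xi*eta*Vf)/(1-eta*Vf) = 6.84 GPa

6.84 GPa


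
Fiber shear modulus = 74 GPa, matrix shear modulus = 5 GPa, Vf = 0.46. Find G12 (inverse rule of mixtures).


1/G12 = Vf/Gf + (1-Vf)/Gm = 0.46/74 + 0.54/5
G12 = 8.76 GPa

8.76 GPa


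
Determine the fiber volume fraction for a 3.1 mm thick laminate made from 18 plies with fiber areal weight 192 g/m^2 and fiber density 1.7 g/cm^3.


Vf = n * FAW / (rho_f * h * 1000) = 18 * 192 / (1.7 * 3.1 * 1000) = 0.6558

0.6558


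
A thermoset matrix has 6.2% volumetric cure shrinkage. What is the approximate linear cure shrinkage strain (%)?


Linear shrinkage ≈ vol_shrink/3 = 6.2/3 = 2.067%

2.067%


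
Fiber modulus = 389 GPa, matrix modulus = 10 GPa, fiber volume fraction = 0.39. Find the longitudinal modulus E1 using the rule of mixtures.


E1 = Ef*Vf + Em*(1-Vf) = 389*0.39 + 10*0.61 = 157.81 GPa

157.81 GPa


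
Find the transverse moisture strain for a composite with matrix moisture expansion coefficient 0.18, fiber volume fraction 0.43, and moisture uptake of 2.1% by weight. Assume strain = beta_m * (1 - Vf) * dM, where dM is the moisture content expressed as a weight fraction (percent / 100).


dM = 2.1/100 = 0.021
strain = beta_m * (1-Vf) * dM = 0.18 * 0.57 * 0.021 = 0.0021546

0.0021546


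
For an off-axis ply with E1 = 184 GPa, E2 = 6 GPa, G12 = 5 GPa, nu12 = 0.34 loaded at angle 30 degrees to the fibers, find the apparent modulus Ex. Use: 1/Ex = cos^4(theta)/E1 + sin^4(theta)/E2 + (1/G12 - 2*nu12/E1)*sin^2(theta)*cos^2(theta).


cos^4(30) = 0.5625, sin^4(30) = 0.0625, sin^2(30)*cos^2(30) = 0.1875
1/G12 - 2*nu12/E1 = 1/5 - 2*0.34/184 = 0.196304 GPa^-1
1/Ex = 0.5625/184 + 0.0625/6 + 0.196304*0.1875 = 0.0502808 GPa^-1
Ex = 19.89 GPa

19.89 GPa


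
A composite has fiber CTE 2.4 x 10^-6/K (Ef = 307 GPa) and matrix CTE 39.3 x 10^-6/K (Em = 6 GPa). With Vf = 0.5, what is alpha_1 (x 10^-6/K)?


E1 = Ef*Vf + Em*(1-Vf) = 156.5
alpha_1 = (alpha_f*Ef*Vf + alpha_m*Em*(1-Vf))/E1 = 3.11 x 10^-6/K

3.11 x 10^-6/K


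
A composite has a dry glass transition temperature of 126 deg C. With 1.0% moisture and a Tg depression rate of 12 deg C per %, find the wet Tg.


Tg_wet = Tg_dry - k*moisture = 126 - 12*1.0 = 114.0 deg C

114.0 deg C


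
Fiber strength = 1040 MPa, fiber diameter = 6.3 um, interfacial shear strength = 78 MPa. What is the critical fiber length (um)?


Lc = sigma_f * d / (2 * tau_i) = 1040 * 6.3 / (2 * 78) = 42.0 um

42.0 um


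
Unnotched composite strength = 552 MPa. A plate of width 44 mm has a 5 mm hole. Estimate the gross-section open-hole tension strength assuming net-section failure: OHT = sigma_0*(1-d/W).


OHT = sigma_0*(1-d/W) = 552*(1-5/44) = 489.3 MPa

489.3 MPa


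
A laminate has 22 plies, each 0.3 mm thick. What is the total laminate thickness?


h = n * t_ply = 22 * 0.3 = 6.6 mm

6.6 mm


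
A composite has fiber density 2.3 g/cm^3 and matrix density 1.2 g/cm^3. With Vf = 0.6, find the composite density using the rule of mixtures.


rho_c = rho_f*Vf + rho_m*(1-Vf) = 2.3*0.6 + 1.2*0.4 = 1.86 g/cm^3

1.86 g/cm^3


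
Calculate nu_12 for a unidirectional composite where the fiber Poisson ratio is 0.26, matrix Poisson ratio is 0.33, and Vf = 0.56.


nu_12 = nu_f*Vf + nu_m*(1-Vf) = 0.26*0.56 + 0.33*0.44 = 0.2908

0.2908


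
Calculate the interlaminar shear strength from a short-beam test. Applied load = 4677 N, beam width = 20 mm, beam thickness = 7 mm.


ILSS = 3F/(4bh) = 3*4677/(4*20*7) = 25.06 MPa

25.06 MPa


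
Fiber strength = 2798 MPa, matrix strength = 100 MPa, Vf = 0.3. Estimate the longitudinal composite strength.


sigma_1 = sigma_f*Vf + sigma_m*(1-Vf) = 2798*0.3 + 100*0.7 = 909.4 MPa

909.4 MPa


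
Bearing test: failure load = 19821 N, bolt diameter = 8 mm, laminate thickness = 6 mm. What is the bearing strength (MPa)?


sigma_br = F/(d*h) = 19821/(8*6) = 412.9 MPa

412.9 MPa


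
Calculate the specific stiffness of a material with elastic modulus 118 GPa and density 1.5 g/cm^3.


Specific stiffness = E/rho = 118/1.5 = 78.7 GPa/(g/cm^3)

78.7 GPa/(g/cm^3)


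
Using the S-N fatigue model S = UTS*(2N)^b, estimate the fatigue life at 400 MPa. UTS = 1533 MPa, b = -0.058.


N = 0.5 * (S/UTS)^(1/b) = 0.5 * (400/1533)^(1/-0.058) = 5.7413e+09 cycles

5.7413e+09 cycles


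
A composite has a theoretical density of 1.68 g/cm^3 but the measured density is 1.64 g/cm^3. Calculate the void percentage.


Void% = (rho_theo - rho_actual)/rho_theo * 100 = (1.68 - 1.64)/1.68 * 100 = 2.38%

2.38%


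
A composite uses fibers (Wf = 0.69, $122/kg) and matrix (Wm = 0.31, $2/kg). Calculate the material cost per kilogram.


Cost = cost_f*Wf + cost_m*Wm = 122*0.69 + 2*0.31 = $84.8/kg

$84.8/kg


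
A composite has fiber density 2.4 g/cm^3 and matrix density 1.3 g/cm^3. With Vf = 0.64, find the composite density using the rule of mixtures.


rho_c = rho_f*Vf + rho_m*(1-Vf) = 2.4*0.64 + 1.3*0.36 = 2.004 g/cm^3

2.004 g/cm^3


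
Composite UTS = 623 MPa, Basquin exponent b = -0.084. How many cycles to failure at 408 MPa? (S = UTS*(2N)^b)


N = 0.5 * (S/UTS)^(1/b) = 0.5 * (408/623)^(1/-0.084) = 77.1609 cycles

77.1609 cycles


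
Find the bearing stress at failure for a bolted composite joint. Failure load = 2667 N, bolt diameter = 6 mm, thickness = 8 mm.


sigma_br = F/(d*h) = 2667/(6*8) = 55.6 MPa

55.6 MPa


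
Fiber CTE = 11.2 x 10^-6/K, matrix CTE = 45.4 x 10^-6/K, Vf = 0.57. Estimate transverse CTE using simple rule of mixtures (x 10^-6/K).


alpha_2 = alpha_f*Vf + alpha_m*(1-Vf) = 11.2*0.57 + 45.4*0.43 = 25.9 x 10^-6/K

25.9 x 10^-6/K


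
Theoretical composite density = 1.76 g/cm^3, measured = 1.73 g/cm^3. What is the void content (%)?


Void% = (rho_theo - rho_actual)/rho_theo * 100 = (1.76 - 1.73)/1.76 * 100 = 1.7%

1.7%


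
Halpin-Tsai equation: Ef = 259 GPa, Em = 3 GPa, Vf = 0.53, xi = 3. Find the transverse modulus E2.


eta = (Ef/Em - 1)/(Ef/Em + xi) = (86.3333 - 1)/(86.3333 + 3) = 0.9552
E2 = Em*(1+xi*eta*Vf)/(1-eta*Vf) = 15.3 GPa

15.3 GPa


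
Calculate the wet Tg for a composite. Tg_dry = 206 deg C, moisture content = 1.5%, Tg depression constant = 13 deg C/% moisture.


Tg_wet = Tg_dry - k*moisture = 206 - 13*1.5 = 186.5 deg C

186.5 deg C


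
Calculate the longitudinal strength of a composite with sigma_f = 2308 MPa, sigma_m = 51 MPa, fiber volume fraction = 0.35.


sigma_1 = sigma_f*Vf + sigma_m*(1-Vf) = 2308*0.35 + 51*0.65 = 841.0 MPa

841.0 MPa


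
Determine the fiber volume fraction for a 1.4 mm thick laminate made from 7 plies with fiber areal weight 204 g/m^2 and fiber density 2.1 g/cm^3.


Vf = n * FAW / (rho_f * h * 1000) = 7 * 204 / (2.1 * 1.4 * 1000) = 0.4857

0.4857


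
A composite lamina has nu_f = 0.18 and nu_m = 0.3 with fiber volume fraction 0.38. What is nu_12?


nu_12 = nu_f*Vf + nu_m*(1-Vf) = 0.18*0.38 + 0.3*0.62 = 0.2544

0.2544


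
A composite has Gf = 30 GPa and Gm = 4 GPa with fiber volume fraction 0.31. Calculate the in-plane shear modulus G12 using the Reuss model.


1/G12 = Vf/Gf + (1-Vf)/Gm = 0.31/30 + 0.69/4
G12 = 5.47 GPa

5.47 GPa


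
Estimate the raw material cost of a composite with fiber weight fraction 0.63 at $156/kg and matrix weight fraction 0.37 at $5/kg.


Cost = cost_f*Wf + cost_m*Wm = 156*0.63 + 5*0.37 = $100.13/kg

$100.13/kg


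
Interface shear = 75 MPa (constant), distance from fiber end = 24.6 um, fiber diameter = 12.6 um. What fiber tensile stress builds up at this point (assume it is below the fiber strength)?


Force balance: sigma_f * (pi*d^2/4) = tau * (pi*d) * x  ->  sigma_f = 4 * tau * x / d
sigma_f = 4 * 75 * 24.6 / 12.6 = 585.7 MPa

585.7 MPa


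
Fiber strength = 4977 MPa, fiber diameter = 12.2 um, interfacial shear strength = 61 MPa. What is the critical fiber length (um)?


Lc = sigma_f * d / (2 * tau_i) = 4977 * 12.2 / (2 * 61) = 497.7 um

497.7 um


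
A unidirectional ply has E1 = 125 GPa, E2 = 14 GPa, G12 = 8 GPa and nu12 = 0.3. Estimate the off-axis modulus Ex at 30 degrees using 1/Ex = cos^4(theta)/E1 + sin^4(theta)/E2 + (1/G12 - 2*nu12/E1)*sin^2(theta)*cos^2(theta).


cos^4(30) = 0.5625, sin^4(30) = 0.0625, sin^2(30)*cos^2(30) = 0.1875
1/G12 - 2*nu12/E1 = 1/8 - 2*0.3/125 = 0.1202 GPa^-1
1/Ex = 0.5625/125 + 0.0625/14 + 0.1202*0.1875 = 0.0315018 GPa^-1
Ex = 31.74 GPa

31.74 GPa


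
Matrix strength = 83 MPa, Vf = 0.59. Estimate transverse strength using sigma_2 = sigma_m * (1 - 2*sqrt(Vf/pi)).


factor = 1 - 2*sqrt(0.59/pi) = 0.1333
sigma_2 = 83 * 0.1333 = 11.06 MPa

11.06 MPa


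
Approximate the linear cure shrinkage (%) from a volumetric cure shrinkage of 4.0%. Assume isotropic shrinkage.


Linear shrinkage ≈ vol_shrink/3 = 4.0/3 = 1.333%

1.333%


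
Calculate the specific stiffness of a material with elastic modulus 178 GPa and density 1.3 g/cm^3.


Specific stiffness = E/rho = 178/1.3 = 136.9 GPa/(g/cm^3)

136.9 GPa/(g/cm^3)


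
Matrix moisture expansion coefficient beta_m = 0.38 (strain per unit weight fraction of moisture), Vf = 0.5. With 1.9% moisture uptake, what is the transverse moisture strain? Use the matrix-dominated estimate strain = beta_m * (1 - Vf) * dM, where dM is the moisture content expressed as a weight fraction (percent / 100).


dM = 1.9/100 = 0.019
strain = beta_m * (1-Vf) * dM = 0.38 * 0.5 * 0.019 = 0.00361

0.00361


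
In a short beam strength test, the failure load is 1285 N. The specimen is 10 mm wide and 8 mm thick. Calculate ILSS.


ILSS = 3F/(4bh) = 3*1285/(4*10*8) = 12.05 MPa

12.05 MPa


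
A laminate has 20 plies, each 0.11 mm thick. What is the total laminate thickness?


h = n * t_ply = 20 * 0.11 = 2.2 mm

2.2 mm


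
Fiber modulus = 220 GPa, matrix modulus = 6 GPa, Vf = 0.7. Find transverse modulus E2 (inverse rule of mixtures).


1/E2 = Vf/Ef + (1-Vf)/Em = 0.7/220 + 0.3/6
E2 = 18.8 GPa

18.8 GPa


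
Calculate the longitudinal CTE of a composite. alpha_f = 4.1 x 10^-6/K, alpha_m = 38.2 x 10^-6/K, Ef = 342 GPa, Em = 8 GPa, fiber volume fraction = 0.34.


E1 = Ef*Vf + Em*(1-Vf) = 121.56
alpha_1 = (alpha_f*Ef*Vf + alpha_m*Em*(1-Vf))/E1 = 5.58 x 10^-6/K

5.58 x 10^-6/K


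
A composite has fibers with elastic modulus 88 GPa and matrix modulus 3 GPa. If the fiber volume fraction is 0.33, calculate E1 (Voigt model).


E1 = Ef*Vf + Em*(1-Vf) = 88*0.33 + 3*0.67 = 31.05 GPa

31.05 GPa


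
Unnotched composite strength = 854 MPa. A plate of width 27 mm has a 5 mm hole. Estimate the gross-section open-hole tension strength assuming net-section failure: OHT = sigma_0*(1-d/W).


OHT = sigma_0*(1-d/W) = 854*(1-5/27) = 695.9 MPa

695.9 MPa


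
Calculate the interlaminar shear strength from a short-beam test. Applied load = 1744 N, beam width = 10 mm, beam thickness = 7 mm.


ILSS = 3F/(4bh) = 3*1744/(4*10*7) = 18.69 MPa

18.69 MPa


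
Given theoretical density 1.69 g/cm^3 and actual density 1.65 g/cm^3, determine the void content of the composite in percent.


Void% = (rho_theo - rho_actual)/rho_theo * 100 = (1.69 - 1.65)/1.69 * 100 = 2.37%

2.37%


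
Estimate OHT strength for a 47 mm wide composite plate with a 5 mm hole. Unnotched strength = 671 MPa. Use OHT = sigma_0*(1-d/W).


OHT = sigma_0*(1-d/W) = 671*(1-5/47) = 599.6 MPa

599.6 MPa


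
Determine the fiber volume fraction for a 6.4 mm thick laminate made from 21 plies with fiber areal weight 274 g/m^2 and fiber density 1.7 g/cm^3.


Vf = n * FAW / (rho_f * h * 1000) = 21 * 274 / (1.7 * 6.4 * 1000) = 0.5289

0.5289


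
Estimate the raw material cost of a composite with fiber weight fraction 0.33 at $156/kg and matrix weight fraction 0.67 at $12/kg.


Cost = cost_f*Wf + cost_m*Wm = 156*0.33 + 12*0.67 = $59.52/kg

$59.52/kg


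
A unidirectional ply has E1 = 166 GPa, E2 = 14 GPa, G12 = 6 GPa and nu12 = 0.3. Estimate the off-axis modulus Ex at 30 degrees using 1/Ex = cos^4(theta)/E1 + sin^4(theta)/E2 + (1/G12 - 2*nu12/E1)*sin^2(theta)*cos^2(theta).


cos^4(30) = 0.5625, sin^4(30) = 0.0625, sin^2(30)*cos^2(30) = 0.1875
1/G12 - 2*nu12/E1 = 1/6 - 2*0.3/166 = 0.163052 GPa^-1
1/Ex = 0.5625/166 + 0.0625/14 + 0.163052*0.1875 = 0.0384251 GPa^-1
Ex = 26.02 GPa

26.02 GPa


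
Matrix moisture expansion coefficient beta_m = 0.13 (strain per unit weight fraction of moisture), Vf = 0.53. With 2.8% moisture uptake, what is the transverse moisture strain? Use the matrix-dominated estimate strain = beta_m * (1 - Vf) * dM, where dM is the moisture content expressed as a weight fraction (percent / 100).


dM = 2.8/100 = 0.028
strain = beta_m * (1-Vf) * dM = 0.13 * 0.47 * 0.028 = 0.0017108

0.0017108


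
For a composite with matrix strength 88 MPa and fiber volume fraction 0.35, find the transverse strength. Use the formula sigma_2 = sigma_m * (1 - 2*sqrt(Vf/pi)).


factor = 1 - 2*sqrt(0.35/pi) = 0.3324
sigma_2 = 88 * 0.3324 = 29.25 MPa

29.25 MPa


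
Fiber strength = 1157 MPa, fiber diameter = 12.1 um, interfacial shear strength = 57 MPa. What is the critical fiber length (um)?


Lc = sigma_f * d / (2 * tau_i) = 1157 * 12.1 / (2 * 57) = 122.8 um

122.8 um


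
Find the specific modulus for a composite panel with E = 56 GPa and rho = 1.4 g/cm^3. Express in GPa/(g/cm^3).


Specific stiffness = E/rho = 56/1.4 = 40.0 GPa/(g/cm^3)

40.0 GPa/(g/cm^3)


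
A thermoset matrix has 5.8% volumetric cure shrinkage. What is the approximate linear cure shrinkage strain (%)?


Linear shrinkage ≈ vol_shrink/3 = 5.8/3 = 1.933%

1.933%


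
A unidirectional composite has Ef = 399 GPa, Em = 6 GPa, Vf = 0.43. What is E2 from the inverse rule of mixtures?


1/E2 = Vf/Ef + (1-Vf)/Em = 0.43/399 + 0.57/6
E2 = 10.41 GPa

10.41 GPa


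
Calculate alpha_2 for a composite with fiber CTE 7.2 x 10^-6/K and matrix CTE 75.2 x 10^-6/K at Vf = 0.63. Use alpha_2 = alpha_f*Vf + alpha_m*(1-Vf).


alpha_2 = alpha_f*Vf + alpha_m*(1-Vf) = 7.2*0.63 + 75.2*0.37 = 32.4 x 10^-6/K

32.4 x 10^-6/K


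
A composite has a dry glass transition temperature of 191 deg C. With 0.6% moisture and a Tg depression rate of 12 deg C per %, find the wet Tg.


Tg_wet = Tg_dry - k*moisture = 191 - 12*0.6 = 183.8 deg C

183.8 deg C


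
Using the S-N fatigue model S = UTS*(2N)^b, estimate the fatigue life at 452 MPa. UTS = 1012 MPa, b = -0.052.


N = 0.5 * (S/UTS)^(1/b) = 0.5 * (452/1012)^(1/-0.052) = 2.6949e+06 cycles

2.6949e+06 cycles


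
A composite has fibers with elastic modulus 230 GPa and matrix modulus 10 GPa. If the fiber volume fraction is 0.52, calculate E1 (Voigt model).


E1 = Ef*Vf + Em*(1-Vf) = 230*0.52 + 10*0.48 = 124.4 GPa

124.4 GPa


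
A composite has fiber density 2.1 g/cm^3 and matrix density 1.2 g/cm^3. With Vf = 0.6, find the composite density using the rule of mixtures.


rho_c = rho_f*Vf + rho_m*(1-Vf) = 2.1*0.6 + 1.2*0.4 = 1.74 g/cm^3

1.74 g/cm^3


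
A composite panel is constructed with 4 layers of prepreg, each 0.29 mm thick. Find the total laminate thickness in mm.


h = n * t_ply = 4 * 0.29 = 1.16 mm

1.16 mm


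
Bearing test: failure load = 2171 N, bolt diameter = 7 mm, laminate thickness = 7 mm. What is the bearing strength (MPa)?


sigma_br = F/(d*h) = 2171/(7*7) = 44.3 MPa

44.3 MPa
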